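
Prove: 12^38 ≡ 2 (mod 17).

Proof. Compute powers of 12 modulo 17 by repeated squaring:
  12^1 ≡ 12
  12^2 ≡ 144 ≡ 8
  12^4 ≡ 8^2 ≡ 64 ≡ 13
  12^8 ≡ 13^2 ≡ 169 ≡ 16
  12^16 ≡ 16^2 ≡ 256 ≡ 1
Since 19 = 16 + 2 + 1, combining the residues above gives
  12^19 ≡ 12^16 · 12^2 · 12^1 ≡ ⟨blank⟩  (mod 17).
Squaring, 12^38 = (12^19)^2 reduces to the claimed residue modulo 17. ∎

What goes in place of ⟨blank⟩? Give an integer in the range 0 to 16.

Multiply the listed residues: 1 · 8 · 12 = 8 → 96.
Reducing modulo 17: 96 = 5·17 + 11, so 12^19 ≡ 11.

11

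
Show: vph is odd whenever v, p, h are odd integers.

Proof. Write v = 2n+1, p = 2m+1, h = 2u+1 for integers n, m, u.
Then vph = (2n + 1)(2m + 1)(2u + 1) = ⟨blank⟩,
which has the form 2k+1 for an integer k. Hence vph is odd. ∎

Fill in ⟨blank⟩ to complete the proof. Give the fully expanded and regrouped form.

2(4mnu + 2mn + 2mu + m + 2nu + n + u) + 1

(2n + 1)(2m + 1)(2u + 1) = 8mnu + 4mn + 4mu + 2m + 4nu + 2n + 2u + 1
= 2(4mnu + 2mn + 2mu + m + 2nu + n + u) + 1.
Since 4mnu + 2mn + 2mu + m + 2nu + n + u is an integer, the product is of the form 2k+1 for an integer k.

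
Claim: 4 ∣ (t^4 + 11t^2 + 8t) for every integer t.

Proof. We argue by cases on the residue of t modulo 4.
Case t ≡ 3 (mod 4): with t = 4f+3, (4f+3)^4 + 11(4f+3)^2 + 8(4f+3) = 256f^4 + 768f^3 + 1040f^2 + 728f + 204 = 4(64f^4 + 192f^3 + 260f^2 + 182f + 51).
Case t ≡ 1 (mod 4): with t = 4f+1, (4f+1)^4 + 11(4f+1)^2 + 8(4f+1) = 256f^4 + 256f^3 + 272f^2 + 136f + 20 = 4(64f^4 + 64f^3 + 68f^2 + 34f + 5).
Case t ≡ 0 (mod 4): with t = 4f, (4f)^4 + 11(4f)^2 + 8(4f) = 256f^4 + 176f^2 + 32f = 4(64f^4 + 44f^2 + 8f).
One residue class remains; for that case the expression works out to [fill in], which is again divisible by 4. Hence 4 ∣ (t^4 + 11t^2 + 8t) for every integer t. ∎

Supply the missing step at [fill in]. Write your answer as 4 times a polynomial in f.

The residues treated are {3, 1, 0}, so the missing case is t ≡ 2 (mod 4); write t = 4f+2.
Then (4f+2)^4 + 11(4f+2)^2 + 8(4f+2) = 256f^4 + 512f^3 + 560f^2 + 336f + 76 = 4(64f^4 + 128f^3 + 140f^2 + 84f + 19).

4(64f^4 + 128f^3 + 140f^2 + 84f + 19)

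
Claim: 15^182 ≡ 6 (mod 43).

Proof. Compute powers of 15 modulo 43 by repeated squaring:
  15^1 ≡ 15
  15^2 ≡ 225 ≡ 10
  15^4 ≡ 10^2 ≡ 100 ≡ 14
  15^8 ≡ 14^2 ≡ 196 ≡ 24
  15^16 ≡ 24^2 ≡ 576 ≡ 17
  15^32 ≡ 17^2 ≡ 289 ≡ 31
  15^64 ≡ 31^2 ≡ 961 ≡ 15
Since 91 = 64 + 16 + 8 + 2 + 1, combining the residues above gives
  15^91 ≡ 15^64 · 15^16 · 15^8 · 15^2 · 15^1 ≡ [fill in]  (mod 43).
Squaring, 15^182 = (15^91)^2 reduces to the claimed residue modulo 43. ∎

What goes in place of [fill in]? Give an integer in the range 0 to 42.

36

15^64 · 15^16 · 15^8 · 15^2 · 15^1 ≡ 15 · 17 · 24 · 10 · 15 = 918000.
918000 mod 43 = 36, so 15^91 ≡ 36 (mod 43).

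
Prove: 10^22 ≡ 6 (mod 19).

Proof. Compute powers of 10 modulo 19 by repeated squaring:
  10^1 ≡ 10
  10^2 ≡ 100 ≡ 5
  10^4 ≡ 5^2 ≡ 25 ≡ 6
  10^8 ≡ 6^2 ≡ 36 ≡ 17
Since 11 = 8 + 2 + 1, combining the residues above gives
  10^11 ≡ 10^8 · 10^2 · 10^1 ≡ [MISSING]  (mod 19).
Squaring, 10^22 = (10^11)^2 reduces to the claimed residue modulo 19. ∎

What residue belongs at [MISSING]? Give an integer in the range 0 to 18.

14

Multiply the listed residues: 17 · 5 · 10 = 85 → 850.
Reducing modulo 19: 850 = 44·19 + 14, so 10^11 ≡ 14.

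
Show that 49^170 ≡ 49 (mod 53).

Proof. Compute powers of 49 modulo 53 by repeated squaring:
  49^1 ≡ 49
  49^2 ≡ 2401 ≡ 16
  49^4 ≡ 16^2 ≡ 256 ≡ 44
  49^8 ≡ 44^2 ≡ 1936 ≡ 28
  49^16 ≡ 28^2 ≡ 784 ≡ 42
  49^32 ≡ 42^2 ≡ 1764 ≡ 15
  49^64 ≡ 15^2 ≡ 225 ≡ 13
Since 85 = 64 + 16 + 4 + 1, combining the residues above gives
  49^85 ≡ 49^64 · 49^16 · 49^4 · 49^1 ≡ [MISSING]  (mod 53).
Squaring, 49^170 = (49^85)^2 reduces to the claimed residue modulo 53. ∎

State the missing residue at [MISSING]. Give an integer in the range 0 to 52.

49^64 · 49^16 · 49^4 · 49^1 ≡ 13 · 42 · 44 · 49 = 1177176.
1177176 mod 53 = 46, so 49^85 ≡ 46 (mod 53).

46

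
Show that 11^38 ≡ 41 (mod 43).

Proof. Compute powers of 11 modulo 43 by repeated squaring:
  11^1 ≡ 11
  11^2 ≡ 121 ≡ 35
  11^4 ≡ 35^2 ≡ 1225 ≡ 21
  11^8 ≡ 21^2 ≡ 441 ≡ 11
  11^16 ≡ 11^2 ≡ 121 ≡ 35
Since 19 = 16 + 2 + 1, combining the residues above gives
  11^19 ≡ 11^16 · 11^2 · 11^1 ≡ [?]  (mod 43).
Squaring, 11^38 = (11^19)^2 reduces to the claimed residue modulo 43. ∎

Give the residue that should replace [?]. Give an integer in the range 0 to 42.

Multiply the listed residues: 35 · 35 · 11 = 1225 → 13475.
Reducing modulo 43: 13475 = 313·43 + 16, so 11^19 ≡ 16.

16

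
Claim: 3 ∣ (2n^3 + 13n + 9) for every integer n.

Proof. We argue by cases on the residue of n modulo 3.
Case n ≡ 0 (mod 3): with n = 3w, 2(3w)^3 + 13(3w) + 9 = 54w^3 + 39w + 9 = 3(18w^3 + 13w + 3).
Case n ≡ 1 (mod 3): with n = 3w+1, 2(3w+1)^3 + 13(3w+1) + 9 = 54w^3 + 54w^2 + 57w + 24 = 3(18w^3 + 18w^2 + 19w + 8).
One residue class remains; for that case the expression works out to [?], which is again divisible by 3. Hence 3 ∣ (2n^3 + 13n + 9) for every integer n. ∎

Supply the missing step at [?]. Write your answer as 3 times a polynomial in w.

Only n ≡ 2 (mod 3) is unaccounted for. Put n = 3w+2:
2(3w+2)^3 + 13(3w+2) + 9 expands to 54w^3 + 108w^2 + 111w + 51,
and factoring out 3 leaves 3(18w^3 + 36w^2 + 37w + 17).

3(18w^3 + 36w^2 + 37w + 17)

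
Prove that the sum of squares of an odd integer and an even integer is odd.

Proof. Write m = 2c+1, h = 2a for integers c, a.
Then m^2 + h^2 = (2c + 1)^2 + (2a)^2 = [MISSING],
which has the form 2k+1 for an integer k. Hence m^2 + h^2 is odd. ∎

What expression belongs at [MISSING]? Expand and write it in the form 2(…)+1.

2(2a^2 + 2c^2 + 2c) + 1

(2c + 1)^2 + (2a)^2 = 4a^2 + 4c^2 + 4c + 1
= 2(2a^2 + 2c^2 + 2c) + 1.
Since 2a^2 + 2c^2 + 2c is an integer, the sum of squares is of the form 2k+1 for an integer k.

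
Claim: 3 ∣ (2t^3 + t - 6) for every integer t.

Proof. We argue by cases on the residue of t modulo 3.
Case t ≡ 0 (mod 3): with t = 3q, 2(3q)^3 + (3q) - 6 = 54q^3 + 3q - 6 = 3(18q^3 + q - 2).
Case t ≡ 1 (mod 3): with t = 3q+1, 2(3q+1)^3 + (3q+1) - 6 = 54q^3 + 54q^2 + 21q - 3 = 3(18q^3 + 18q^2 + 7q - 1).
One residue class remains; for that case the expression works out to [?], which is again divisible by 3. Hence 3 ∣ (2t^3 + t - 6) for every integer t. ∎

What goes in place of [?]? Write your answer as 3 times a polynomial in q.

3(18q^3 + 36q^2 + 25q + 4)

The residues treated are {0, 1}, so the missing case is t ≡ 2 (mod 3); write t = 3q+2.
Then 2(3q+2)^3 + (3q+2) - 6 = 54q^3 + 108q^2 + 75q + 12 = 3(18q^3 + 36q^2 + 25q + 4).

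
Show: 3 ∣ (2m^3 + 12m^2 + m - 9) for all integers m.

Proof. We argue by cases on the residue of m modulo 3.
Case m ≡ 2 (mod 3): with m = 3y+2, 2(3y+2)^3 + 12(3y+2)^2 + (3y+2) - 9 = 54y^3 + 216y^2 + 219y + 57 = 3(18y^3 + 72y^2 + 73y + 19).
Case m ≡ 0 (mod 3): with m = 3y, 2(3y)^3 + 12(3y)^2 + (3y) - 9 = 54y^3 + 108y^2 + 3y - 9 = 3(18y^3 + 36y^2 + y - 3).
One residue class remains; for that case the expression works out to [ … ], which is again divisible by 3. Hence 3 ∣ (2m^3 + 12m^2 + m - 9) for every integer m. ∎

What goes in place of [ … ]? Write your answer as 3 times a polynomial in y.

Only m ≡ 1 (mod 3) is unaccounted for. Put m = 3y+1:
2(3y+1)^3 + 12(3y+1)^2 + (3y+1) - 9 expands to 54y^3 + 162y^2 + 93y + 6,
and factoring out 3 leaves 3(18y^3 + 54y^2 + 31y + 2).

3(18y^3 + 54y^2 + 31y + 2)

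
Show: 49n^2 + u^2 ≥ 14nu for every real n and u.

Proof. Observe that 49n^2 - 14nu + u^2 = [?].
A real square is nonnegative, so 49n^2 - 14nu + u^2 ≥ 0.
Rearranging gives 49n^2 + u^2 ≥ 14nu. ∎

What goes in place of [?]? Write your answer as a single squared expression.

(7n - u)^2

49n^2 - 14nu + u^2 is a perfect-square trinomial: the outer terms are (7n)^2 and (u)^2, and the cross term is -2·7n·u.
So 49n^2 - 14nu + u^2 = (7n - u)^2 ≥ 0.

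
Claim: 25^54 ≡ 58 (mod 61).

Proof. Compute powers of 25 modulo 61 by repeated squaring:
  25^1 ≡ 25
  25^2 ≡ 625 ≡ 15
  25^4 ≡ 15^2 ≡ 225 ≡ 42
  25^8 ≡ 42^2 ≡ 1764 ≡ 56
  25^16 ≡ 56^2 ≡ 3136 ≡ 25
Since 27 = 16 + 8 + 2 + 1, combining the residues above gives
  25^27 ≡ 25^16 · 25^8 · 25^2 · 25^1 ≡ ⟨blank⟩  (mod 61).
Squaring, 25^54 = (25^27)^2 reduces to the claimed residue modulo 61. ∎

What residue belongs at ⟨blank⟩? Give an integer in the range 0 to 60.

25^16 · 25^8 · 25^2 · 25^1 ≡ 25 · 56 · 15 · 25 = 525000.
525000 mod 61 = 34, so 25^27 ≡ 34 (mod 61).

34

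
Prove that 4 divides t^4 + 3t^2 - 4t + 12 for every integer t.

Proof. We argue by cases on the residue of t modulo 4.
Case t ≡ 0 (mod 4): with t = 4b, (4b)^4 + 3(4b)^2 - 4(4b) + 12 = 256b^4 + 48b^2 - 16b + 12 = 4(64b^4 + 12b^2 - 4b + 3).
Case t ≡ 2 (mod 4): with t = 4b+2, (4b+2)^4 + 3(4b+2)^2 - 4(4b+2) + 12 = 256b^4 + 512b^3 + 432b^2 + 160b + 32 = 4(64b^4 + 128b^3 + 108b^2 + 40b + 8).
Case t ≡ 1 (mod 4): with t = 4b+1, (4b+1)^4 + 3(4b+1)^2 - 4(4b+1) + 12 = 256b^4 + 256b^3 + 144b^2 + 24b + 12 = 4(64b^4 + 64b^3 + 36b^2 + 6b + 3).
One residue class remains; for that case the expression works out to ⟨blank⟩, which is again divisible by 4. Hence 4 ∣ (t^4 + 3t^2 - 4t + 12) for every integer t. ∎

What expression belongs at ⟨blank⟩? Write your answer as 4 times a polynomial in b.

The residues treated are {0, 2, 1}, so the missing case is t ≡ 3 (mod 4); write t = 4b+3.
Then (4b+3)^4 + 3(4b+3)^2 - 4(4b+3) + 12 = 256b^4 + 768b^3 + 912b^2 + 488b + 108 = 4(64b^4 + 192b^3 + 228b^2 + 122b + 27).

4(64b^4 + 192b^3 + 228b^2 + 122b + 27)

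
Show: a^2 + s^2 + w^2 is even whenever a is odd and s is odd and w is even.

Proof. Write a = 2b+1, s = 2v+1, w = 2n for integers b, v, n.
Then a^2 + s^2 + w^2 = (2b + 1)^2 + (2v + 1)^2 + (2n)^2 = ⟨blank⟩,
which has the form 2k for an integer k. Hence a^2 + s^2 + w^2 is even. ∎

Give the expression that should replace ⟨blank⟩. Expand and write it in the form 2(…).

Expanding: (2b + 1)^2 + (2v + 1)^2 + (2n)^2 = 4b^2 + 4b + 4n^2 + 4v^2 + 4v + 2.
Every term is even; pulling out the factor of 2 gives 2(2b^2 + 2b + 2n^2 + 2v^2 + 2v + 1).

2(2b^2 + 2b + 2n^2 + 2v^2 + 2v + 1)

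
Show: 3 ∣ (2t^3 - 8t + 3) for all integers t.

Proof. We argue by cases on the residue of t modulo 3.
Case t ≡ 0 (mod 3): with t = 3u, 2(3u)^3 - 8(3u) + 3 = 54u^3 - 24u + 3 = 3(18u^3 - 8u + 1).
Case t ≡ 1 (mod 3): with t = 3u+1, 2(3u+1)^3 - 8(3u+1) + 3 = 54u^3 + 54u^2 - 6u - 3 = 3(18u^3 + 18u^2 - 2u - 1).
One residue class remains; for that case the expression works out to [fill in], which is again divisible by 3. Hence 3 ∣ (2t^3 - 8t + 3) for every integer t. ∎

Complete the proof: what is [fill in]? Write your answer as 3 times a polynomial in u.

The residues treated are {0, 1}, so the missing case is t ≡ 2 (mod 3); write t = 3u+2.
Then 2(3u+2)^3 - 8(3u+2) + 3 = 54u^3 + 108u^2 + 48u + 3 = 3(18u^3 + 36u^2 + 16u + 1).

3(18u^3 + 36u^2 + 16u + 1)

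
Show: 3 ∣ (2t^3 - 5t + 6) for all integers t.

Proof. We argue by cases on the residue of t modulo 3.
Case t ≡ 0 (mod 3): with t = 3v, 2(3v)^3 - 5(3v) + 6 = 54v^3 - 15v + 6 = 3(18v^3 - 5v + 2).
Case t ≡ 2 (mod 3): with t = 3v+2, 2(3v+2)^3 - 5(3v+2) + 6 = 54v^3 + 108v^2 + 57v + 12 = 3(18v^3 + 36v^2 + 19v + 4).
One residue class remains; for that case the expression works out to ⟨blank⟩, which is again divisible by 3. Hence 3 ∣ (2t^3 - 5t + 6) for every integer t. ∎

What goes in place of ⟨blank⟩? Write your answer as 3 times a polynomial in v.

3(18v^3 + 18v^2 + v + 1)

Only t ≡ 1 (mod 3) is unaccounted for. Put t = 3v+1:
2(3v+1)^3 - 5(3v+1) + 6 expands to 54v^3 + 54v^2 + 3v + 3,
and factoring out 3 leaves 3(18v^3 + 18v^2 + v + 1).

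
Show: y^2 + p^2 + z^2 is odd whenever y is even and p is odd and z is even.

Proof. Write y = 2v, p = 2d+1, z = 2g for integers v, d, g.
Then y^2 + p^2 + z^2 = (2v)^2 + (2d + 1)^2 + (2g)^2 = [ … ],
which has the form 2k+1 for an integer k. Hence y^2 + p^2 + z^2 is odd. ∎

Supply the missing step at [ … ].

2(2d^2 + 2d + 2g^2 + 2v^2) + 1

Expanding: (2v)^2 + (2d + 1)^2 + (2g)^2 = 4d^2 + 4d + 4g^2 + 4v^2 + 1.
Every term except the constant is even, so this is 2(2d^2 + 2d + 2g^2 + 2v^2) + 1,
and 2d^2 + 2d + 2g^2 + 2v^2 ∈ ℤ gives the required form.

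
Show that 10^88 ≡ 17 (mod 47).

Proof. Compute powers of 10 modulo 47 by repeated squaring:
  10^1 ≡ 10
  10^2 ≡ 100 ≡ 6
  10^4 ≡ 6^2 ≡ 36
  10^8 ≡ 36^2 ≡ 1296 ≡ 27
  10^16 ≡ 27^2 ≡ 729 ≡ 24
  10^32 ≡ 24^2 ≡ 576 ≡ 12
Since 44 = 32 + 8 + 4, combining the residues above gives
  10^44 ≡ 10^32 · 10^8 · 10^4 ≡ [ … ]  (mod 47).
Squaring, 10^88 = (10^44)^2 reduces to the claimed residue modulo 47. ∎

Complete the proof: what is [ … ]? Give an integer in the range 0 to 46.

10^32 · 10^8 · 10^4 ≡ 12 · 27 · 36 = 11664.
11664 mod 47 = 8, so 10^44 ≡ 8 (mod 47).

8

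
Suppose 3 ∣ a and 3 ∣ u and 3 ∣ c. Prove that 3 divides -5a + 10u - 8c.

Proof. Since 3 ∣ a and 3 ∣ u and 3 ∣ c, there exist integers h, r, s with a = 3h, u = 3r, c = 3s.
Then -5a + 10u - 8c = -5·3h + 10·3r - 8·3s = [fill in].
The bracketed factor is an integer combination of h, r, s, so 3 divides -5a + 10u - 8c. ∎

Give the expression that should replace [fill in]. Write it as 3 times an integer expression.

Each term has a factor of 3: -5·3h + 10·3r - 8·3s = 3·(-5h + 10r - 8s).
Since -5h + 10r - 8s is an integer, 3 ∣ (-5a + 10u - 8c).

3(-5h + 10r - 8s)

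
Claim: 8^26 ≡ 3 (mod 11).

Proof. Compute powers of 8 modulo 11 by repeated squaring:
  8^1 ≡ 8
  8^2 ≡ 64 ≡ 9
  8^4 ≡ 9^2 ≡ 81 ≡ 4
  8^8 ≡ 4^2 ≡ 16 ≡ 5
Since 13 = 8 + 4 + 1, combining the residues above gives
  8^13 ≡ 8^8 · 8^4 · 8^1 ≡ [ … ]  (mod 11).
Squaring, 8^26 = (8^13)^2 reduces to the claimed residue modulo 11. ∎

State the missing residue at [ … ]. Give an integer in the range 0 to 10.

6

Multiply the listed residues: 5 · 4 · 8 = 20 → 160.
Reducing modulo 11: 160 = 14·11 + 6, so 8^13 ≡ 6.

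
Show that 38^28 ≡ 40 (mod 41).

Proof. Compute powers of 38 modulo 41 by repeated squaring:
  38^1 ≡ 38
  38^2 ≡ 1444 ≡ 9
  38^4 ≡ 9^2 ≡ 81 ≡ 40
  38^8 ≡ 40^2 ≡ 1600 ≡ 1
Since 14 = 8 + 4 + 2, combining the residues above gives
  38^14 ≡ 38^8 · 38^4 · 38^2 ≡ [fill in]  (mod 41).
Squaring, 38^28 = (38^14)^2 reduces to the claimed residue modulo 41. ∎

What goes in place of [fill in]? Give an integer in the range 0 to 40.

Multiply the listed residues: 1 · 40 · 9 = 40 → 360.
Reducing modulo 41: 360 = 8·41 + 32, so 38^14 ≡ 32.

32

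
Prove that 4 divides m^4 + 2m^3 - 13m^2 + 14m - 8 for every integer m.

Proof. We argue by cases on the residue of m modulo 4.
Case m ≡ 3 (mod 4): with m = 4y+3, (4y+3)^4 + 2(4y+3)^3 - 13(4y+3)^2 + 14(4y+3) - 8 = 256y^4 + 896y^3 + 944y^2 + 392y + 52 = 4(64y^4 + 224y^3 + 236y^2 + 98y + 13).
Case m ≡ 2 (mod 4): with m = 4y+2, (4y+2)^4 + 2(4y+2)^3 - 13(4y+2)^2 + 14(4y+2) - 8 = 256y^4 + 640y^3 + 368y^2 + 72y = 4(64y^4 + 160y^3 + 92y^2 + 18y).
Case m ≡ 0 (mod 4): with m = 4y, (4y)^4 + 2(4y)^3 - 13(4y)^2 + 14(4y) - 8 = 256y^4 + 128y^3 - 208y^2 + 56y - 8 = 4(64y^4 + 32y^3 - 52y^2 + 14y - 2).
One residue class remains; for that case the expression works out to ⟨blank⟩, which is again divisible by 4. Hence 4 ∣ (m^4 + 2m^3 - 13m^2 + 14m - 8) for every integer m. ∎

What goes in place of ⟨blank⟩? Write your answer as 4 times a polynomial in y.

4(64y^4 + 96y^3 - 4y^2 - 2y - 1)

The residues treated are {3, 2, 0}, so the missing case is m ≡ 1 (mod 4); write m = 4y+1.
Then (4y+1)^4 + 2(4y+1)^3 - 13(4y+1)^2 + 14(4y+1) - 8 = 256y^4 + 384y^3 - 16y^2 - 8y - 4 = 4(64y^4 + 96y^3 - 4y^2 - 2y - 1).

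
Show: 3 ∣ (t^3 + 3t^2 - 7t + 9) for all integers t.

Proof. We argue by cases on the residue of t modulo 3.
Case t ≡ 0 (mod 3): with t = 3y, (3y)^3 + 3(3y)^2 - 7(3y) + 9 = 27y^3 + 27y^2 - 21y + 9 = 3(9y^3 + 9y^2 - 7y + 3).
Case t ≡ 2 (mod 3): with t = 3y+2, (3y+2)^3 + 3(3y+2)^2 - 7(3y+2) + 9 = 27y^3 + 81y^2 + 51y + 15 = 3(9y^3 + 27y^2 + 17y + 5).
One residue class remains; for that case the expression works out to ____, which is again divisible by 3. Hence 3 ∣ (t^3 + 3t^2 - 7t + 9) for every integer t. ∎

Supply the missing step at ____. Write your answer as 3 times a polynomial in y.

3(9y^3 + 18y^2 + 2y + 2)

The residues treated are {0, 2}, so the missing case is t ≡ 1 (mod 3); write t = 3y+1.
Then (3y+1)^3 + 3(3y+1)^2 - 7(3y+1) + 9 = 27y^3 + 54y^2 + 6y + 6 = 3(9y^3 + 18y^2 + 2y + 2).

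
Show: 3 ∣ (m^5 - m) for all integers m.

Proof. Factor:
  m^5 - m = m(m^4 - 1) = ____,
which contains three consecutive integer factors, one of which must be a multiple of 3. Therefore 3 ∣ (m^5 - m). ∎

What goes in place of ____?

m^4 - 1 = (m^2 - 1)(m^2 + 1), and m^2 - 1 = (m-1)(m+1).
So m(m^4 - 1) = (m - 1)m(m + 1)(m^2 + 1).

(m - 1)m(m + 1)(m^2 + 1)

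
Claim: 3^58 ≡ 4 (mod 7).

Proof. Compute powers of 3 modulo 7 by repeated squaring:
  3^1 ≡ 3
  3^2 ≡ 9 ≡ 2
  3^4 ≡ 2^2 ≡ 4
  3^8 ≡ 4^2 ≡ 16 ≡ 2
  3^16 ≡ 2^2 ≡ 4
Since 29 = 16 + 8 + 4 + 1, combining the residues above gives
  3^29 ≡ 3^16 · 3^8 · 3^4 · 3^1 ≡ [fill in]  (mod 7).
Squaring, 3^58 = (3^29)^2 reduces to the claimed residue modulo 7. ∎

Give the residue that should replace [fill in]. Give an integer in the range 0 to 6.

5

3^16 · 3^8 · 3^4 · 3^1 ≡ 4 · 2 · 4 · 3 = 96.
96 mod 7 = 5, so 3^29 ≡ 5 (mod 7).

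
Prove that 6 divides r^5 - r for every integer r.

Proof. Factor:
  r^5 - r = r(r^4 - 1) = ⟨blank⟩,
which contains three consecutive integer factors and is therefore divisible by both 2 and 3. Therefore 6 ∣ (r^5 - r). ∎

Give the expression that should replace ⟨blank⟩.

(r - 1)r(r + 1)(r^2 + 1)

r^4 - 1 = (r^2 - 1)(r^2 + 1), and r^2 - 1 = (r-1)(r+1).
So r(r^4 - 1) = (r - 1)r(r + 1)(r^2 + 1).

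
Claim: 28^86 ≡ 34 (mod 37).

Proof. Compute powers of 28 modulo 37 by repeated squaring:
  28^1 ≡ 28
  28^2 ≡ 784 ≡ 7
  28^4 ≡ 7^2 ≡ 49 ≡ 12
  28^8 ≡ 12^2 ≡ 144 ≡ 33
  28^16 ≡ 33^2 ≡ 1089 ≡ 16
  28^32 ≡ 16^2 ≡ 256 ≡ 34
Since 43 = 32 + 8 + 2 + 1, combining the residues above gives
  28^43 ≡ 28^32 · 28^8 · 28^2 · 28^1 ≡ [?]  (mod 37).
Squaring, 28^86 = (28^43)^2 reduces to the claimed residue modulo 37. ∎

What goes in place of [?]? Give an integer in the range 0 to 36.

21

28^32 · 28^8 · 28^2 · 28^1 ≡ 34 · 33 · 7 · 28 = 219912.
219912 mod 37 = 21, so 28^43 ≡ 21 (mod 37).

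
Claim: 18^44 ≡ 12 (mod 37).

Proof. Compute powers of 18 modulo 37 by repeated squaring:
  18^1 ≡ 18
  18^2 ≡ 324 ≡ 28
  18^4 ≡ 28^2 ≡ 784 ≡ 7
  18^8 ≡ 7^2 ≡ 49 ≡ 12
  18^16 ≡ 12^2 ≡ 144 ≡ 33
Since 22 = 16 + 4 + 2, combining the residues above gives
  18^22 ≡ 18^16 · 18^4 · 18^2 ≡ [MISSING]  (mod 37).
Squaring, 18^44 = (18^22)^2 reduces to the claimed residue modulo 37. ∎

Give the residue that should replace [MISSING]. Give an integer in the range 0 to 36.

Multiply the listed residues: 33 · 7 · 28 = 231 → 6468.
Reducing modulo 37: 6468 = 174·37 + 30, so 18^22 ≡ 30.

30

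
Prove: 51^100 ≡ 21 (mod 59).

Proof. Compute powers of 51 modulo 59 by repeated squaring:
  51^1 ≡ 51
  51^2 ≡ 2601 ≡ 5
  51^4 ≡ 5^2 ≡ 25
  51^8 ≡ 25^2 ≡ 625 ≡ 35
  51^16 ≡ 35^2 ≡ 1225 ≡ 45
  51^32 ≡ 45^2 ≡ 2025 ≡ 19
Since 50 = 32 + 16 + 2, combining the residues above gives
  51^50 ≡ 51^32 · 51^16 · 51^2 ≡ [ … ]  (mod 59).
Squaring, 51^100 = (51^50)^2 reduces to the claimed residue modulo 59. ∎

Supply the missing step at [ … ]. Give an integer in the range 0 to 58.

Multiply the listed residues: 19 · 45 · 5 = 855 → 4275.
Reducing modulo 59: 4275 = 72·59 + 27, so 51^50 ≡ 27.

27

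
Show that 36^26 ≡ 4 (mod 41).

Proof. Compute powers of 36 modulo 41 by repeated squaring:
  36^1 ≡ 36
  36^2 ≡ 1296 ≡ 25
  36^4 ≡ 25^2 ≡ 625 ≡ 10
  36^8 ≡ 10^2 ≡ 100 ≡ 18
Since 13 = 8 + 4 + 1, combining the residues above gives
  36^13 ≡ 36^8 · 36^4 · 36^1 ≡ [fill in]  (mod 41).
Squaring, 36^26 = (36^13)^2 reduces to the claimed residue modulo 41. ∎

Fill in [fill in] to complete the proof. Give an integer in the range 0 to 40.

2

Multiply the listed residues: 18 · 10 · 36 = 180 → 6480.
Reducing modulo 41: 6480 = 158·41 + 2, so 36^13 ≡ 2.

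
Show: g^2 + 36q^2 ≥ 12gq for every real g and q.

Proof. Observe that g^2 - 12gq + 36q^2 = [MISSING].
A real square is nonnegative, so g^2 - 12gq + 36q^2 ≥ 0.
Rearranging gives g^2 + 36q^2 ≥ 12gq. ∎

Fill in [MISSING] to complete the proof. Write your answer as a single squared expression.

(g - 6q)^2

The leading and trailing coefficients are 1^2 and 6^2, and 12 = 2·1·6, so the trinomial is (g - 6q)^2.
Hence g^2 - 12gq + 36q^2 ≥ 0.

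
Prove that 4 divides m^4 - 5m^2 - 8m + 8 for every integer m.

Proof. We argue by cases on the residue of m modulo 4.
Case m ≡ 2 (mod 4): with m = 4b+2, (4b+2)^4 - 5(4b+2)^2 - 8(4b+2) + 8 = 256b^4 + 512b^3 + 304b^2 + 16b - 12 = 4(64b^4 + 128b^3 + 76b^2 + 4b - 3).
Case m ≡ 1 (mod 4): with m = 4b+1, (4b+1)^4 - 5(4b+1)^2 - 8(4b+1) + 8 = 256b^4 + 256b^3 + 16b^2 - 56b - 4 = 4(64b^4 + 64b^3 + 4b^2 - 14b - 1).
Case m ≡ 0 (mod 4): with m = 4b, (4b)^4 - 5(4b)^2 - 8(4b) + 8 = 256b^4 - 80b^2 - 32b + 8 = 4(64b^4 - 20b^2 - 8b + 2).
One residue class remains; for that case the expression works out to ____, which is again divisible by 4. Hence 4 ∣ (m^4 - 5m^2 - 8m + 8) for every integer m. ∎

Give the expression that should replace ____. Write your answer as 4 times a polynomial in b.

4(64b^4 + 192b^3 + 196b^2 + 70b + 5)

Only m ≡ 3 (mod 4) is unaccounted for. Put m = 4b+3:
(4b+3)^4 - 5(4b+3)^2 - 8(4b+3) + 8 expands to 256b^4 + 768b^3 + 784b^2 + 280b + 20,
and factoring out 4 leaves 4(64b^4 + 192b^3 + 196b^2 + 70b + 5).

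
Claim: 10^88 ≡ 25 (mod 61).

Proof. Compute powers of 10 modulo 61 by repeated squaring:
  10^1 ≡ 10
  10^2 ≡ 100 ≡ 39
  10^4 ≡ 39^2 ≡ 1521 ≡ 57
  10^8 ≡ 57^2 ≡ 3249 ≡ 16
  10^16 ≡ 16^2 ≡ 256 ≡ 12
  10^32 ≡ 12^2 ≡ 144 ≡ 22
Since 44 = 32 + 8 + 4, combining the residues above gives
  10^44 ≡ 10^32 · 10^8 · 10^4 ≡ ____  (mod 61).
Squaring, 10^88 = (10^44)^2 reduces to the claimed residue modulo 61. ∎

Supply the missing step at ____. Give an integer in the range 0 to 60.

56

Multiply the listed residues: 22 · 16 · 57 = 352 → 20064.
Reducing modulo 61: 20064 = 328·61 + 56, so 10^44 ≡ 56.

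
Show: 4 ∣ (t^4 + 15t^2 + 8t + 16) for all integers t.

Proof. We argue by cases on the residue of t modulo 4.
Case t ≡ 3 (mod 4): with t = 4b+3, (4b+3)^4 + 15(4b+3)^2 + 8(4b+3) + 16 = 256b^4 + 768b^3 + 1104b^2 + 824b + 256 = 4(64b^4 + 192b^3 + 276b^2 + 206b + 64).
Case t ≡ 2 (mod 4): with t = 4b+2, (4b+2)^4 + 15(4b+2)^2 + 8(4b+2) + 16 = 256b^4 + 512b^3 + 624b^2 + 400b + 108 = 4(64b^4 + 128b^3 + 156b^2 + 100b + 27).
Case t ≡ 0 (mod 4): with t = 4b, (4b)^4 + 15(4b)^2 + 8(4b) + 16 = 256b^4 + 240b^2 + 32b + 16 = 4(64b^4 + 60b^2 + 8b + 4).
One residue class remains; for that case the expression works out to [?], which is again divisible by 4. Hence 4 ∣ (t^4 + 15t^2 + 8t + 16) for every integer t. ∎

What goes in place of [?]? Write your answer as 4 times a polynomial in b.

Only t ≡ 1 (mod 4) is unaccounted for. Put t = 4b+1:
(4b+1)^4 + 15(4b+1)^2 + 8(4b+1) + 16 expands to 256b^4 + 256b^3 + 336b^2 + 168b + 40,
and factoring out 4 leaves 4(64b^4 + 64b^3 + 84b^2 + 42b + 10).

4(64b^4 + 64b^3 + 84b^2 + 42b + 10)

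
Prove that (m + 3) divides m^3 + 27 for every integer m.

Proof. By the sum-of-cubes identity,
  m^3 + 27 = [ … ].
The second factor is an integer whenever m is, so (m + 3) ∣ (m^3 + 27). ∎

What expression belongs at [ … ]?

Polynomial division of m^3 + 27 by m + 3 leaves remainder 0 and quotient m^2 - 3m + 9.
Hence m^3 + 27 = (m + 3)(m^2 - 3m + 9).

(m + 3)(m^2 - 3m + 9)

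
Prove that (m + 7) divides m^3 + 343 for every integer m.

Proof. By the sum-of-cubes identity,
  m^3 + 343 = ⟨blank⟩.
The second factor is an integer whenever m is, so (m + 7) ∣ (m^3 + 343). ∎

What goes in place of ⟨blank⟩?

a^3 + b^3 = (a + b)(a^2 - ab + b^2). With a = m, b = 7:
m^3 + 343 = (m + 7)(m^2 - 7m + 49).

(m + 7)(m^2 - 7m + 49)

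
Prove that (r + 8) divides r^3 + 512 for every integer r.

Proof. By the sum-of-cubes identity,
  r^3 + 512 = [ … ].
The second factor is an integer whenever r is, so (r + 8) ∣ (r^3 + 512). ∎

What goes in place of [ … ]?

(r + 8)(r^2 - 8r + 64)

Polynomial division of r^3 + 512 by r + 8 leaves remainder 0 and quotient r^2 - 8r + 64.
Hence r^3 + 512 = (r + 8)(r^2 - 8r + 64).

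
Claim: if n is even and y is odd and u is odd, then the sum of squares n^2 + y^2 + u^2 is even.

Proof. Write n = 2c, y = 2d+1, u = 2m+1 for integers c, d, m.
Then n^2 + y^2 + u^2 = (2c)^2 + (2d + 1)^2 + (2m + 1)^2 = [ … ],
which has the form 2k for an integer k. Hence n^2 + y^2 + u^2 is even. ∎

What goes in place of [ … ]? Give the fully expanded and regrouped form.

(2c)^2 + (2d + 1)^2 + (2m + 1)^2 = 4c^2 + 4d^2 + 4d + 4m^2 + 4m + 2
= 2(2c^2 + 2d^2 + 2d + 2m^2 + 2m + 1).
Since 2c^2 + 2d^2 + 2d + 2m^2 + 2m + 1 is an integer, the sum of squares is of the form 2k for an integer k.

2(2c^2 + 2d^2 + 2d + 2m^2 + 2m + 1)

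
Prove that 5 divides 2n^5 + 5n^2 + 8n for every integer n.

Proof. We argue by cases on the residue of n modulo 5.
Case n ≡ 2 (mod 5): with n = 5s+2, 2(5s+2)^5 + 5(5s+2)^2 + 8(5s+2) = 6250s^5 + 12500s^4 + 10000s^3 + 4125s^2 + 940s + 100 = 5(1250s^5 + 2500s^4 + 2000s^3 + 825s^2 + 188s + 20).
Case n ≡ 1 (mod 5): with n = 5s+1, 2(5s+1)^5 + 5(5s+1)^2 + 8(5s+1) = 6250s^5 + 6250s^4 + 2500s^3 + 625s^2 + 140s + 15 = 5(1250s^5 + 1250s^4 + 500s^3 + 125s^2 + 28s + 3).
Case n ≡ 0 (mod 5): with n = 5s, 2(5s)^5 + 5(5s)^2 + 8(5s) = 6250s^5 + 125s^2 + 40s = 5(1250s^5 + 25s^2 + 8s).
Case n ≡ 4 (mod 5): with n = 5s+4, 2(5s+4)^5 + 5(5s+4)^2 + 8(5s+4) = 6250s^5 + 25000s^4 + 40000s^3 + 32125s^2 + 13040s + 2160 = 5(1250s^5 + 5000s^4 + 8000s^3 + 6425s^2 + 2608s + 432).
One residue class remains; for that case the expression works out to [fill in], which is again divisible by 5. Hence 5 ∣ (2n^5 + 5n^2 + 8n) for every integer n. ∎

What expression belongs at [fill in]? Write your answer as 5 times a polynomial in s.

5(1250s^5 + 3750s^4 + 4500s^3 + 2725s^2 + 848s + 111)

The residues treated are {2, 1, 0, 4}, so the missing case is n ≡ 3 (mod 5); write n = 5s+3.
Then 2(5s+3)^5 + 5(5s+3)^2 + 8(5s+3) = 6250s^5 + 18750s^4 + 22500s^3 + 13625s^2 + 4240s + 555 = 5(1250s^5 + 3750s^4 + 4500s^3 + 2725s^2 + 848s + 111).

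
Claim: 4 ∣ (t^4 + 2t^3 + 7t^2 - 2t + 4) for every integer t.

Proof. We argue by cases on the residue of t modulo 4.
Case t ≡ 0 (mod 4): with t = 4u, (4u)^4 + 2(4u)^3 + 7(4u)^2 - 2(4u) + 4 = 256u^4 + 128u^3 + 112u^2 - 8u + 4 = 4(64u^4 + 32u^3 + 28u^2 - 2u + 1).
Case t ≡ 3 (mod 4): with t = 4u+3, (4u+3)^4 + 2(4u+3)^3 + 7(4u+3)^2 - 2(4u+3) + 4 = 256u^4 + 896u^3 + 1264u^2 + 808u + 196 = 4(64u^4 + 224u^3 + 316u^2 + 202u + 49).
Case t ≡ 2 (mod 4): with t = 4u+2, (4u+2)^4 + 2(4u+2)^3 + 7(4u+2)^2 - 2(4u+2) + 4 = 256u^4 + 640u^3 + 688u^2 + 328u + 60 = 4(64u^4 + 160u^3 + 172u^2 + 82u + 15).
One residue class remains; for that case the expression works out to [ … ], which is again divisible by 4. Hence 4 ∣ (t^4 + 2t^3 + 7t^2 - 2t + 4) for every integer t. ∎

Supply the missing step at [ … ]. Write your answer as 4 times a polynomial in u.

The residues treated are {0, 3, 2}, so the missing case is t ≡ 1 (mod 4); write t = 4u+1.
Then (4u+1)^4 + 2(4u+1)^3 + 7(4u+1)^2 - 2(4u+1) + 4 = 256u^4 + 384u^3 + 304u^2 + 88u + 12 = 4(64u^4 + 96u^3 + 76u^2 + 22u + 3).

4(64u^4 + 96u^3 + 76u^2 + 22u + 3)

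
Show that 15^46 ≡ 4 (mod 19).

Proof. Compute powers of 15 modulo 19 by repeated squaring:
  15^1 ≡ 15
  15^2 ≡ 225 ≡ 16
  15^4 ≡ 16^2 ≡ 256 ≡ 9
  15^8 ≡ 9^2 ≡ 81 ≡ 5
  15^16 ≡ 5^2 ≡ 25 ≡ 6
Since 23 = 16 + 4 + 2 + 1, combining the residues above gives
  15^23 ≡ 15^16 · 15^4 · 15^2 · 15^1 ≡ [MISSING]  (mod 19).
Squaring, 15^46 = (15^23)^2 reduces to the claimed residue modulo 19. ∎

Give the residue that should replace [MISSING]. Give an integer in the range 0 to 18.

15^16 · 15^4 · 15^2 · 15^1 ≡ 6 · 9 · 16 · 15 = 12960.
12960 mod 19 = 2, so 15^23 ≡ 2 (mod 19).

2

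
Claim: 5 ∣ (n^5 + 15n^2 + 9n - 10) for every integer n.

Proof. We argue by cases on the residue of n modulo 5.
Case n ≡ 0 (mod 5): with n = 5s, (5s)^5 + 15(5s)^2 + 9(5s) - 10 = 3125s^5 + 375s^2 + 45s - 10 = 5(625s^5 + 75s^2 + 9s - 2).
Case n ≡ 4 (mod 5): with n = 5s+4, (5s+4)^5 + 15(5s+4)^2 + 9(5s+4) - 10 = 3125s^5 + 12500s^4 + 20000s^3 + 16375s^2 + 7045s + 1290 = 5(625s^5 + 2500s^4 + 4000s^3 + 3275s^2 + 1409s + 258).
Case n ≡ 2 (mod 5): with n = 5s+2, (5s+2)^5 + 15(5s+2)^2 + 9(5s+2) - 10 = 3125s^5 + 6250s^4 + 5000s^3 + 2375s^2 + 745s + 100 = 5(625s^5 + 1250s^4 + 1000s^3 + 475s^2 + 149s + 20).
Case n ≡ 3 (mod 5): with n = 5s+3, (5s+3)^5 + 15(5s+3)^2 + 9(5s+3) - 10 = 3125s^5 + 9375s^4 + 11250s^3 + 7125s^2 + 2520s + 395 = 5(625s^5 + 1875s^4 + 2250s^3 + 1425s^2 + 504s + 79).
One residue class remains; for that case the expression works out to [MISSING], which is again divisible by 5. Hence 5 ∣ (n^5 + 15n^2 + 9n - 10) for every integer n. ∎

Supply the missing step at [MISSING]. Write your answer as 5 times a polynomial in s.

5(625s^5 + 625s^4 + 250s^3 + 125s^2 + 44s + 3)

Only n ≡ 1 (mod 5) is unaccounted for. Put n = 5s+1:
(5s+1)^5 + 15(5s+1)^2 + 9(5s+1) - 10 expands to 3125s^5 + 3125s^4 + 1250s^3 + 625s^2 + 220s + 15,
and factoring out 5 leaves 5(625s^5 + 625s^4 + 250s^3 + 125s^2 + 44s + 3).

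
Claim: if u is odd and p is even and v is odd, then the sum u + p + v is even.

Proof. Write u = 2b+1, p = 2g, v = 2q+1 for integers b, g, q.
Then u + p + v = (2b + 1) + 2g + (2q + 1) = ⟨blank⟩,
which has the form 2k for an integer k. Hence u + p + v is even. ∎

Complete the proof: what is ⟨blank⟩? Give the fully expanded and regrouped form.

Expanding: (2b + 1) + 2g + (2q + 1) = 2b + 2g + 2q + 2.
Every term is even; pulling out the factor of 2 gives 2(b + g + q + 1).

2(b + g + q + 1)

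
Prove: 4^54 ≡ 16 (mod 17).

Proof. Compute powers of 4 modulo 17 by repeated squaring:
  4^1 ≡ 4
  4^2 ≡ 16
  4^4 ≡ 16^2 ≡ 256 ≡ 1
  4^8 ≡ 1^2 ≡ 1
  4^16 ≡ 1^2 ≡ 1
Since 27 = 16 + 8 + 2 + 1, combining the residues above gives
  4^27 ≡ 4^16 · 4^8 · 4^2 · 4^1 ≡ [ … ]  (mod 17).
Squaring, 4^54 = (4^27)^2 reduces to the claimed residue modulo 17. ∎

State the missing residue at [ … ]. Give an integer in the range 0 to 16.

13

Multiply the listed residues: 1 · 1 · 16 · 4 = 1 → 16 → 64.
Reducing modulo 17: 64 = 3·17 + 13, so 4^27 ≡ 13.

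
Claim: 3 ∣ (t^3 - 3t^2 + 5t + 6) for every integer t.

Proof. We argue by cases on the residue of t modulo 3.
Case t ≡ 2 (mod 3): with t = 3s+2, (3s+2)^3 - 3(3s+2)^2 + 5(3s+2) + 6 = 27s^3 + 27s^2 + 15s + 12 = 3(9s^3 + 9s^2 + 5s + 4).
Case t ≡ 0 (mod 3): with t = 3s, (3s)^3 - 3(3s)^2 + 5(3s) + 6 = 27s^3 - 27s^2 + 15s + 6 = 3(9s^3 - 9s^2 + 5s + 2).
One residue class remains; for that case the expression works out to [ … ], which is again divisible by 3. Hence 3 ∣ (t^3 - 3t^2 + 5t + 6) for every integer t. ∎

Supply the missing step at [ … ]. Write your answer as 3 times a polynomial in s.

3(9s^3 + 2s + 3)

Only t ≡ 1 (mod 3) is unaccounted for. Put t = 3s+1:
(3s+1)^3 - 3(3s+1)^2 + 5(3s+1) + 6 expands to 27s^3 + 6s + 9,
and factoring out 3 leaves 3(9s^3 + 2s + 3).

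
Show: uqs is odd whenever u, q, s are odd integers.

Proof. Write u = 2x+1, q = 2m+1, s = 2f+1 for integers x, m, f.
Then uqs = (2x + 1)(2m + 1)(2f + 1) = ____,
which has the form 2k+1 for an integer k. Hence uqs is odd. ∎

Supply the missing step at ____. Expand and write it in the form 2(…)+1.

Expanding: (2x + 1)(2m + 1)(2f + 1) = 8fmx + 4fm + 4fx + 2f + 4mx + 2m + 2x + 1.
Every term except the constant is even, so this is 2(4fmx + 2fm + 2fx + f + 2mx + m + x) + 1,
and 4fmx + 2fm + 2fx + f + 2mx + m + x ∈ ℤ gives the required form.

2(4fmx + 2fm + 2fx + f + 2mx + m + x) + 1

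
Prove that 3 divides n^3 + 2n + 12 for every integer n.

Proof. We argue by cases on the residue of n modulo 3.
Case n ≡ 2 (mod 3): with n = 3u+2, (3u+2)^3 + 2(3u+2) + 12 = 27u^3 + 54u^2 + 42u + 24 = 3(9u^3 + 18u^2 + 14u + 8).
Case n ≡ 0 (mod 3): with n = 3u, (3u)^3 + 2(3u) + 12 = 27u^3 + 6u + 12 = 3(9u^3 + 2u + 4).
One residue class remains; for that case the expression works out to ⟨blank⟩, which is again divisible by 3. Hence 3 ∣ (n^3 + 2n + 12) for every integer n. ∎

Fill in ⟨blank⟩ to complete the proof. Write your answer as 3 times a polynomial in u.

The residues treated are {2, 0}, so the missing case is n ≡ 1 (mod 3); write n = 3u+1.
Then (3u+1)^3 + 2(3u+1) + 12 = 27u^3 + 27u^2 + 15u + 15 = 3(9u^3 + 9u^2 + 5u + 5).

3(9u^3 + 9u^2 + 5u + 5)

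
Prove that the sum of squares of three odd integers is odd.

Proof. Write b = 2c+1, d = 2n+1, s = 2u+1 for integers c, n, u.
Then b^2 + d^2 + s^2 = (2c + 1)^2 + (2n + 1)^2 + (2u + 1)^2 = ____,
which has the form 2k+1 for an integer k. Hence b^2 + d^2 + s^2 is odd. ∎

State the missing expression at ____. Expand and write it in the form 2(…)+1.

2(2c^2 + 2c + 2n^2 + 2n + 2u^2 + 2u + 1) + 1

(2c + 1)^2 + (2n + 1)^2 + (2u + 1)^2 = 4c^2 + 4c + 4n^2 + 4n + 4u^2 + 4u + 3
= 2(2c^2 + 2c + 2n^2 + 2n + 2u^2 + 2u + 1) + 1.
Since 2c^2 + 2c + 2n^2 + 2n + 2u^2 + 2u + 1 is an integer, the sum of squares is of the form 2k+1 for an integer k.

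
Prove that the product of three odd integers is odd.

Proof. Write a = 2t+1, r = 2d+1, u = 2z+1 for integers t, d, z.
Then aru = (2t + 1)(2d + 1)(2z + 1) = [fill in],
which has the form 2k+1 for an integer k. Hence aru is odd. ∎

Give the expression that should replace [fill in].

Expanding: (2t + 1)(2d + 1)(2z + 1) = 8dtz + 4dt + 4dz + 2d + 4tz + 2t + 2z + 1.
Every term except the constant is even, so this is 2(4dtz + 2dt + 2dz + d + 2tz + t + z) + 1,
and 4dtz + 2dt + 2dz + d + 2tz + t + z ∈ ℤ gives the required form.

2(4dtz + 2dt + 2dz + d + 2tz + t + z) + 1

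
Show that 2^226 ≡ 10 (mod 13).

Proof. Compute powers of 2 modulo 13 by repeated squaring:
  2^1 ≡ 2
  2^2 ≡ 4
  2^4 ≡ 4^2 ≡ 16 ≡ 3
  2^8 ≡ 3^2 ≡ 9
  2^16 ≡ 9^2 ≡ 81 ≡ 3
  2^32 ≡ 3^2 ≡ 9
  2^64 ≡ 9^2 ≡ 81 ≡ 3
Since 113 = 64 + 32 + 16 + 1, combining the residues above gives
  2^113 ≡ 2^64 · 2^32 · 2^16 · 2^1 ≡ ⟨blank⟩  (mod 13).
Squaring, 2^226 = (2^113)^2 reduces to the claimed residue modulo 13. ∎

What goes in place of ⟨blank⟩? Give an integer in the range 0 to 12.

6

2^64 · 2^32 · 2^16 · 2^1 ≡ 3 · 9 · 3 · 2 = 162.
162 mod 13 = 6, so 2^113 ≡ 6 (mod 13).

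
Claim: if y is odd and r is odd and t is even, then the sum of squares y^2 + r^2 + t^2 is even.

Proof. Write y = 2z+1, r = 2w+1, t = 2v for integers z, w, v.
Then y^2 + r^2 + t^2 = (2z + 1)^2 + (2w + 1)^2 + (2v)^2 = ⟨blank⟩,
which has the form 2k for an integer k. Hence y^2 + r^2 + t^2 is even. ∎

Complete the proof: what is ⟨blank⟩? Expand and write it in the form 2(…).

(2z + 1)^2 + (2w + 1)^2 + (2v)^2 = 4v^2 + 4w^2 + 4w + 4z^2 + 4z + 2
= 2(2v^2 + 2w^2 + 2w + 2z^2 + 2z + 1).
Since 2v^2 + 2w^2 + 2w + 2z^2 + 2z + 1 is an integer, the sum of squares is of the form 2k for an integer k.

2(2v^2 + 2w^2 + 2w + 2z^2 + 2z + 1)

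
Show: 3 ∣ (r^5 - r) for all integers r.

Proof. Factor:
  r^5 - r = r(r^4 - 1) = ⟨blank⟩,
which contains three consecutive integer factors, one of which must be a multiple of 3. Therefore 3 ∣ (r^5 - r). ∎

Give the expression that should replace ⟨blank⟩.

(r - 1)r(r + 1)(r^2 + 1)

r^4 - 1 = (r^2 - 1)(r^2 + 1), and r^2 - 1 = (r-1)(r+1).
So r(r^4 - 1) = (r - 1)r(r + 1)(r^2 + 1).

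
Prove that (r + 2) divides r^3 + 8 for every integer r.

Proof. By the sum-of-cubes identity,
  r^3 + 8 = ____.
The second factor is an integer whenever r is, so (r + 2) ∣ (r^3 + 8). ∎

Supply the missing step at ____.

Polynomial division of r^3 + 8 by r + 2 leaves remainder 0 and quotient r^2 - 2r + 4.
Hence r^3 + 8 = (r + 2)(r^2 - 2r + 4).

(r + 2)(r^2 - 2r + 4)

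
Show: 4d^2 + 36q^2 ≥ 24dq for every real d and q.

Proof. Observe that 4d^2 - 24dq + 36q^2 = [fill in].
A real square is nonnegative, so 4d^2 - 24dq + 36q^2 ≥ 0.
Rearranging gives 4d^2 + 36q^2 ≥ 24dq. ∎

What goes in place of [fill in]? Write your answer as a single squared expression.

(2d - 6q)^2

The leading and trailing coefficients are 2^2 and 6^2, and 24 = 2·2·6, so the trinomial is (2d - 6q)^2.
Hence 4d^2 - 24dq + 36q^2 ≥ 0.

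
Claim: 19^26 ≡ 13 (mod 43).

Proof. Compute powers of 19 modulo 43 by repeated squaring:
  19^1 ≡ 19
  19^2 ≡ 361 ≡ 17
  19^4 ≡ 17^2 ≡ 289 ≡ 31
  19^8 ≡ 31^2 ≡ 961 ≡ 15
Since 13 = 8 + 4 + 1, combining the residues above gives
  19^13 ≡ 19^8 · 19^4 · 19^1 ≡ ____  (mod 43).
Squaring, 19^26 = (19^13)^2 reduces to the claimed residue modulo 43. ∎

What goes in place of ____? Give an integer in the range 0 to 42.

19^8 · 19^4 · 19^1 ≡ 15 · 31 · 19 = 8835.
8835 mod 43 = 20, so 19^13 ≡ 20 (mod 43).

20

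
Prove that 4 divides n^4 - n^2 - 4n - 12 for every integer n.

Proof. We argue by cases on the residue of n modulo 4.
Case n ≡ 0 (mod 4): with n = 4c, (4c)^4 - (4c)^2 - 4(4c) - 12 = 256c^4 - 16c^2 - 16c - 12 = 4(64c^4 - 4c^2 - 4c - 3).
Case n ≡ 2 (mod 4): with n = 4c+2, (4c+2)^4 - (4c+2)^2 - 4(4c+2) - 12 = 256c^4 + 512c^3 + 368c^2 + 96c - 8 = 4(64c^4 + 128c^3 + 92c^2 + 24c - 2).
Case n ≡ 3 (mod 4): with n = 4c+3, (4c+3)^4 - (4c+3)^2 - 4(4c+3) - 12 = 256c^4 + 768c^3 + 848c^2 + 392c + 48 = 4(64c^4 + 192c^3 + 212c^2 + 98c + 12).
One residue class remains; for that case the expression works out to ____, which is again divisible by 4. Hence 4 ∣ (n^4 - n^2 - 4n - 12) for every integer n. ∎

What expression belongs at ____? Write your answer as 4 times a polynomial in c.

4(64c^4 + 64c^3 + 20c^2 - 2c - 4)

The residues treated are {0, 2, 3}, so the missing case is n ≡ 1 (mod 4); write n = 4c+1.
Then (4c+1)^4 - (4c+1)^2 - 4(4c+1) - 12 = 256c^4 + 256c^3 + 80c^2 - 8c - 16 = 4(64c^4 + 64c^3 + 20c^2 - 2c - 4).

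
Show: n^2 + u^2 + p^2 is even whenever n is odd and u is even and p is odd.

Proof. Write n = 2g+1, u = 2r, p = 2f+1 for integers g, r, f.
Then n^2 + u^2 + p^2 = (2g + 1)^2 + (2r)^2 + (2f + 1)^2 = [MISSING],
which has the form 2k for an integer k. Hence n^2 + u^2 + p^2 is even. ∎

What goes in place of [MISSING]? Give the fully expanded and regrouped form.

2(2f^2 + 2f + 2g^2 + 2g + 2r^2 + 1)

Expanding: (2g + 1)^2 + (2r)^2 + (2f + 1)^2 = 4f^2 + 4f + 4g^2 + 4g + 4r^2 + 2.
Every term is even; pulling out the factor of 2 gives 2(2f^2 + 2f + 2g^2 + 2g + 2r^2 + 1).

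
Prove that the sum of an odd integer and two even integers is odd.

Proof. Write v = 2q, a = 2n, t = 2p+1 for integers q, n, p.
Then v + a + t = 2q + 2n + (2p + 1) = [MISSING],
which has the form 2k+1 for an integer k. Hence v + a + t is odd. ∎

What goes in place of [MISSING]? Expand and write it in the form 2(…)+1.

Expanding: 2q + 2n + (2p + 1) = 2n + 2p + 2q + 1.
Every term except the constant is even, so this is 2(n + p + q) + 1,
and n + p + q ∈ ℤ gives the required form.

2(n + p + q) + 1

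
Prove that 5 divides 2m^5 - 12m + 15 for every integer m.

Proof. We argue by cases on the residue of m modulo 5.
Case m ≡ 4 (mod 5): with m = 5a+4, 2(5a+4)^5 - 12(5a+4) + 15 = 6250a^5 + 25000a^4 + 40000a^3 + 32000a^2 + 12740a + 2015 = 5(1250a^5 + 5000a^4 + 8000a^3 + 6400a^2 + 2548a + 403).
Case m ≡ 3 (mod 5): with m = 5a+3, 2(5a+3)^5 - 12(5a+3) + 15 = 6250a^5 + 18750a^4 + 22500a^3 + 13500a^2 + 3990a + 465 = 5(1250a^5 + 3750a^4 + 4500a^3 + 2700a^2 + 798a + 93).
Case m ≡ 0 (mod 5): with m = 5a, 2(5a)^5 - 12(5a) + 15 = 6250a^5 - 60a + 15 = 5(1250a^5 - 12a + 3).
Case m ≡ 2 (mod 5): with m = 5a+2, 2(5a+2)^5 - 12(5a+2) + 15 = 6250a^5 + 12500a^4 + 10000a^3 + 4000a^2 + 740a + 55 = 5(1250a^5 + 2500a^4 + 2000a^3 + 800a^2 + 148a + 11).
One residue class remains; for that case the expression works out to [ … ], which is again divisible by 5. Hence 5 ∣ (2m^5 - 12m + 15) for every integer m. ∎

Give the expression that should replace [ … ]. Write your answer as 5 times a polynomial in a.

5(1250a^5 + 1250a^4 + 500a^3 + 100a^2 - 2a + 1)

The residues treated are {4, 3, 0, 2}, so the missing case is m ≡ 1 (mod 5); write m = 5a+1.
Then 2(5a+1)^5 - 12(5a+1) + 15 = 6250a^5 + 6250a^4 + 2500a^3 + 500a^2 - 10a + 5 = 5(1250a^5 + 1250a^4 + 500a^3 + 100a^2 - 2a + 1).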